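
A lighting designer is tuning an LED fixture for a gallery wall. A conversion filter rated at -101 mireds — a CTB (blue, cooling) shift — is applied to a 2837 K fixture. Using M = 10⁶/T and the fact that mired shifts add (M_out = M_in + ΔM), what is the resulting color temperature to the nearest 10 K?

M_in = 10⁶/2837 = 352.49 mireds.
M_out = 352.49 + (-101) = 251.49 mireds.
T_out = 10⁶/251.49 = 3976.4 K → 3980 K.

3980 K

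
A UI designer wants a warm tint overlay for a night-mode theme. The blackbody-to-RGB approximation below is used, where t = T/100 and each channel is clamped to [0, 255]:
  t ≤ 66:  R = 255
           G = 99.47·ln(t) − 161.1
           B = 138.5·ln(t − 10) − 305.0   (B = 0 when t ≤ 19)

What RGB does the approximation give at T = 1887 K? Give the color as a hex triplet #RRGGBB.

t = 1887/100 = 18.87; the t ≤ 66 branch applies.
R = 255 by definition for t ≤ 66.
G = 99.47·ln 18.87 − 161.1 = 99.47·2.9376 − 161.1 = 131.100.
t = 18.87 ≤ 19, so B = 0.
Rounded: (255, 131, 0).
In hex: #FF8300.

#FF8300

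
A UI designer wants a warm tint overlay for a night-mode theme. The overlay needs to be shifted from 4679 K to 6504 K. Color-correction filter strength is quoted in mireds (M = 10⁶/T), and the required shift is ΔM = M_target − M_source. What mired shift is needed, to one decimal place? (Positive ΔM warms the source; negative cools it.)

-60.0 mireds

M_source = 10⁶/4679 = 213.721; M_target = 10⁶/6504 = 153.752.
ΔM = 153.752 − 213.721 = -59.969 → -60.0 mireds, a cooling shift.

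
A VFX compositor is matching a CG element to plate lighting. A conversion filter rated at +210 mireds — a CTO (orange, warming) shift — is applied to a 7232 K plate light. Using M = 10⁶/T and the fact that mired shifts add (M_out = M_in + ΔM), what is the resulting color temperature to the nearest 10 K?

2870 K

M_in = 10⁶/7232 = 138.27 mireds.
M_out = 138.27 + (+210) = 348.27 mireds.
T_out = 10⁶/348.27 = 2871.3 K → 2870 K.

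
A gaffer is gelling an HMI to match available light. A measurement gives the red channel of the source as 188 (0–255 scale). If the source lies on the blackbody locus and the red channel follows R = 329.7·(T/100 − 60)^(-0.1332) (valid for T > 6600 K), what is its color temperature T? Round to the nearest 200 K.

(t − 60)^(-0.1332) = 188/329.7 = 0.57022.
t − 60 = 0.57022^(1/-0.1332) = 0.57022^(-7.508) = 67.848, so t = 127.848.
T = 100·t = 12785 K → 12800 K to the nearest 200 K.

12800 K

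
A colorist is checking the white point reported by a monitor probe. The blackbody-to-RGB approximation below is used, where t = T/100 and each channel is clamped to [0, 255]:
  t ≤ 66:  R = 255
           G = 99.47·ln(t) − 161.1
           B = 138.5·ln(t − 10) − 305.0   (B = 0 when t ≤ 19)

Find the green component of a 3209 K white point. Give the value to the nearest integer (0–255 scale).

184

t = 3209/100 = 32.09; the t ≤ 66 branch applies.
G = 99.47·ln 32.09 − 161.1 = 99.47·3.4685 − 161.1 = 183.916.
Rounded: 184.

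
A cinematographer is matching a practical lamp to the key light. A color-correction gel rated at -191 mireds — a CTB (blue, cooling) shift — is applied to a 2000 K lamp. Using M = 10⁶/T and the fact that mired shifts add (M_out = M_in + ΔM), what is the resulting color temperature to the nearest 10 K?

M_in = 10⁶/2000 = 500.00 mireds.
M_out = 500.00 + (-191) = 309.00 mireds.
T_out = 10⁶/309.00 = 3236.2 K → 3240 K.

3240 K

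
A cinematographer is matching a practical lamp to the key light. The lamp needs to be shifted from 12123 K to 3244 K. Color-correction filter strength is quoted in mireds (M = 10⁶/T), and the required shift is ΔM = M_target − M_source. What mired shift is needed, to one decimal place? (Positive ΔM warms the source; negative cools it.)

+225.8 mireds

M_source = 10⁶/12123 = 82.488; M_target = 10⁶/3244 = 308.261.
ΔM = 308.261 − 82.488 = 225.774 → +225.8 mireds, a warming shift.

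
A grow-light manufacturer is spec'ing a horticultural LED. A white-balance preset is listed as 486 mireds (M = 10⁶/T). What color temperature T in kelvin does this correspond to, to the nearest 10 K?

T = 10⁶ / 486 = 2057.61 K → 2060 K.

2060 K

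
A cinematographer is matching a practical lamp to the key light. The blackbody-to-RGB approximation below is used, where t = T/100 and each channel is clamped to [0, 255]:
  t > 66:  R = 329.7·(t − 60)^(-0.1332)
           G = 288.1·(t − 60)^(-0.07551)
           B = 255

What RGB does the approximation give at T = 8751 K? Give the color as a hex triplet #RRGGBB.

t = 8751/100 = 87.51; the t > 66 branch applies.
R = 329.7·(87.51 − 60)^(-0.1332) = 329.7·27.51^(-0.1332) = 329.7·0.64307 = 212.021.
G = 288.1·(87.51 − 60)^(-0.07551) = 288.1·27.51^(-0.07551) = 288.1·0.77858 = 224.309.
B = 255 by definition for t > 66.
Rounded: (212, 224, 255).
In hex: #D4E0FF.

#D4E0FF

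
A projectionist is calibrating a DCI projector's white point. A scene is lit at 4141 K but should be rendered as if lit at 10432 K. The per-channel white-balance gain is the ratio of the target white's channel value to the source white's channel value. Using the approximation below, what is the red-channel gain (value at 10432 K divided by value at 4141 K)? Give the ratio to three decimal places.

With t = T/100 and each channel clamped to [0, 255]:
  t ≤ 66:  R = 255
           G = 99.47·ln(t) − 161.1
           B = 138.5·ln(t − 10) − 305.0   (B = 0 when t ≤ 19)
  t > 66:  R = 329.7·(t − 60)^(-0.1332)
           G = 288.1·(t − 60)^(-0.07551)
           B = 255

At 4141 K (t = 41.41):
  R = 255 by definition for t ≤ 66.
At 10432 K (t = 104.32):
  R = 329.7·(104.32 − 60)^(-0.1332) = 329.7·44.32^(-0.1332) = 329.7·0.60349 = 198.972.
Gain = 198.972 / 255.000 = 0.7803 → 0.780.

0.780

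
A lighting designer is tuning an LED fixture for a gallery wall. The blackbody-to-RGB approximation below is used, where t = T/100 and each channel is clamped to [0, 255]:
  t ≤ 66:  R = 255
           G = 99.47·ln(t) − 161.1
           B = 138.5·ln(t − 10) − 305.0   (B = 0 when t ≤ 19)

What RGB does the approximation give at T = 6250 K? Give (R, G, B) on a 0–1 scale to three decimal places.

t = 6250/100 = 62.5; the t ≤ 66 branch applies.
R = 255 by definition for t ≤ 66.
G = 99.47·ln 62.5 − 161.1 = 99.47·4.1352 − 161.1 = 250.225.
B = 138.5·ln(62.5 − 10) − 305.0 = 138.5·ln 52.5 − 305.0 = 138.5·3.9608 − 305.0 = 243.573.
Dividing each by 255: (1.0000, 0.9813, 0.9552) → (1.000, 0.981, 0.955).

(1.000, 0.981, 0.955)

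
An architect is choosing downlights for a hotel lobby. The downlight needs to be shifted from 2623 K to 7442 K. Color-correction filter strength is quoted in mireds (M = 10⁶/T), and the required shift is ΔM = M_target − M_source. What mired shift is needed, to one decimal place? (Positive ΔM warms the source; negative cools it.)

-246.9 mireds

M_source = 10⁶/2623 = 381.243; M_target = 10⁶/7442 = 134.372.
ΔM = 134.372 − 381.243 = -246.870 → -246.9 mireds, a cooling shift.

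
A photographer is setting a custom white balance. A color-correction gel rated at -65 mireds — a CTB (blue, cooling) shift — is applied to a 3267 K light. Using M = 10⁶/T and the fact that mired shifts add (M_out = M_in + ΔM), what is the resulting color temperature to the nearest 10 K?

4150 K

M_in = 10⁶/3267 = 306.09 mireds.
M_out = 306.09 + (-65) = 241.09 mireds.
T_out = 10⁶/241.09 = 4147.8 K → 4150 K.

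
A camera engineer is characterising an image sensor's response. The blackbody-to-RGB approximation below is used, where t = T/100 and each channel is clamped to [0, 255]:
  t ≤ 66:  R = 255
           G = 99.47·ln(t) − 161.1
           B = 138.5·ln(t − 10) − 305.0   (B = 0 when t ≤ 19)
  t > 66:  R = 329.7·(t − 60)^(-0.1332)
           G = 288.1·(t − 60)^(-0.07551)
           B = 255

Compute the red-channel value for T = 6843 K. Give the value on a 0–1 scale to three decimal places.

0.973

t = 6843/100 = 68.43; the t > 66 branch applies.
R = 329.7·(68.43 − 60)^(-0.1332) = 329.7·8.43^(-0.1332) = 329.7·0.75280 = 248.198.
On a 0–1 scale: 248.198/255 = 0.9733 → 0.973.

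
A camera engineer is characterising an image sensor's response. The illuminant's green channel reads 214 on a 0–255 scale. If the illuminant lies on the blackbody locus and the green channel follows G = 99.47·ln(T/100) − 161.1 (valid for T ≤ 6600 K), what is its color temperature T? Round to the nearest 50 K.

4350 K

ln t = (214 + 161.1) / 99.47 = 3.7710.
t = e^3.7710 = 43.423.
T = 100·t = 4342 K → 4350 K to the nearest 50 K.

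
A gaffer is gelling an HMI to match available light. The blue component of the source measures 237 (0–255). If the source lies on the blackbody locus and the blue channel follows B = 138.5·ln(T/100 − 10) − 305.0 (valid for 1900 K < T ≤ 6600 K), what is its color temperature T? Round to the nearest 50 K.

ln(t − 10) = (237 + 305.0) / 138.5 = 3.9134.
t − 10 = e^3.9134 = 50.067, so t = 60.067.
T = 100·t = 6007 K → 6000 K to the nearest 50 K.

6000 K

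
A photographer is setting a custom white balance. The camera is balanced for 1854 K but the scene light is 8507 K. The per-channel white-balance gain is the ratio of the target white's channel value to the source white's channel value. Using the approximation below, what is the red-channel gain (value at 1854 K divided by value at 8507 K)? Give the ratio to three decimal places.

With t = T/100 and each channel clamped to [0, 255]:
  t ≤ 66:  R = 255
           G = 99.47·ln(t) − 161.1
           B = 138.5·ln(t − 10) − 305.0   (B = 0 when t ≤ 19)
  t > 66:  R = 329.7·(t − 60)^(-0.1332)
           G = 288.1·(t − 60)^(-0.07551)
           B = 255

1.188

At 8507 K (t = 85.07):
  R = 329.7·(85.07 − 60)^(-0.1332) = 329.7·25.07^(-0.1332) = 329.7·0.65108 = 214.660.
At 1854 K (t = 18.54):
  R = 255 by definition for t ≤ 66.
Gain = 255.000 / 214.660 = 1.1879 → 1.188.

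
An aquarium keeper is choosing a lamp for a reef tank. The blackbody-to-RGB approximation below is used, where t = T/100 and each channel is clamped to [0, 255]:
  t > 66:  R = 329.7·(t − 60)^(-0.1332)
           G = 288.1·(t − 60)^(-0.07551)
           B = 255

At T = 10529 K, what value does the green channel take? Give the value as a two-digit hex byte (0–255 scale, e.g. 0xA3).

0xD8

t = 10529/100 = 105.29; the t > 66 branch applies.
G = 288.1·(105.29 − 60)^(-0.07551) = 288.1·45.29^(-0.07551) = 288.1·0.74982 = 216.022.
Rounded: 216; in hex, 0xD8.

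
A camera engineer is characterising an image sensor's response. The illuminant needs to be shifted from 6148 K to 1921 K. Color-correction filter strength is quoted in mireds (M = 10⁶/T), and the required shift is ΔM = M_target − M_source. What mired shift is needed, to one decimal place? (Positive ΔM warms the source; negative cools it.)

+357.9 mireds

M_source = 10⁶/6148 = 162.655; M_target = 10⁶/1921 = 520.562.
ΔM = 520.562 − 162.655 = 357.908 → +357.9 mireds, a warming shift.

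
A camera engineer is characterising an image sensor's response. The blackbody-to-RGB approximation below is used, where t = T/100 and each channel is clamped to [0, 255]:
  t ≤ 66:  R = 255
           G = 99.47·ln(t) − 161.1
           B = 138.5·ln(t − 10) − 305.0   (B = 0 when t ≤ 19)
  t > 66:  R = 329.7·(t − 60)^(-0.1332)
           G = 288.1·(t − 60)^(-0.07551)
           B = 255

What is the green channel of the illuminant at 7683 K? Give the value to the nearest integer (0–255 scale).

t = 7683/100 = 76.83; the t > 66 branch applies.
G = 288.1·(76.83 − 60)^(-0.07551) = 288.1·16.83^(-0.07551) = 288.1·0.80801 = 232.789.
Rounded: 233.

233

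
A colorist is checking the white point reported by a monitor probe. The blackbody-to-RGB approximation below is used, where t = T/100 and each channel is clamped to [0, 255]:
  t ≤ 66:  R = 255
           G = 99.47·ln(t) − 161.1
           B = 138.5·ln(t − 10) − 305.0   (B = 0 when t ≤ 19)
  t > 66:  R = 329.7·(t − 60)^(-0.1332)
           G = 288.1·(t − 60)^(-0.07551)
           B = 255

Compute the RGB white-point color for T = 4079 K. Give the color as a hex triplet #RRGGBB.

t = 4079/100 = 40.79; the t ≤ 66 branch applies.
R = 255 by definition for t ≤ 66.
G = 99.47·ln 40.79 − 161.1 = 99.47·3.7084 − 161.1 = 207.778.
B = 138.5·ln(40.79 − 10) − 305.0 = 138.5·ln 30.79 − 305.0 = 138.5·3.4272 − 305.0 = 169.666.
Rounded: (255, 208, 170).
In hex: #FFD0AA.

#FFD0AA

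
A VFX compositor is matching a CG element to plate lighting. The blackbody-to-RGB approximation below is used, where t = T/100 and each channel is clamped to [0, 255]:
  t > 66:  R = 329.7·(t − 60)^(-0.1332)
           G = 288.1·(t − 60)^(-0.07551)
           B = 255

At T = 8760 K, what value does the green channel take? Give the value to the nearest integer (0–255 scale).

224

t = 8760/100 = 87.6; the t > 66 branch applies.
G = 288.1·(87.6 − 60)^(-0.07551) = 288.1·27.6^(-0.07551) = 288.1·0.77839 = 224.254.
Rounded: 224.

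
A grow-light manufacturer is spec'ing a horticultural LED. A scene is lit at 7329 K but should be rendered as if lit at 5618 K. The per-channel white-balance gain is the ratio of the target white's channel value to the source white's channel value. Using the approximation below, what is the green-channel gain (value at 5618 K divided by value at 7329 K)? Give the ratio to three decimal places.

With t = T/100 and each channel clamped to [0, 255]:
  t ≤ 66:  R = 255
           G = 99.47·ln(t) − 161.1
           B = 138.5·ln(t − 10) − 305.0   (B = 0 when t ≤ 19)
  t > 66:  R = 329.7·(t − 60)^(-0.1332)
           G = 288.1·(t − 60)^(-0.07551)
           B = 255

1.011

At 7329 K (t = 73.29):
  G = 288.1·(73.29 − 60)^(-0.07551) = 288.1·13.29^(-0.07551) = 288.1·0.82255 = 236.977.
At 5618 K (t = 56.18):
  G = 99.47·ln 56.18 − 161.1 = 99.47·4.0286 − 161.1 = 239.621.
Gain = 239.621 / 236.977 = 1.0112 → 1.011.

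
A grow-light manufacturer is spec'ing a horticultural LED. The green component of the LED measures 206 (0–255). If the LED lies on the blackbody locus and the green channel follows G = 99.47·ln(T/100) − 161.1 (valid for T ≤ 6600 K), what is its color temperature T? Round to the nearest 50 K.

ln t = (206 + 161.1) / 99.47 = 3.6906.
t = e^3.6906 = 40.067.
T = 100·t = 4007 K → 4000 K to the nearest 50 K.

4000 K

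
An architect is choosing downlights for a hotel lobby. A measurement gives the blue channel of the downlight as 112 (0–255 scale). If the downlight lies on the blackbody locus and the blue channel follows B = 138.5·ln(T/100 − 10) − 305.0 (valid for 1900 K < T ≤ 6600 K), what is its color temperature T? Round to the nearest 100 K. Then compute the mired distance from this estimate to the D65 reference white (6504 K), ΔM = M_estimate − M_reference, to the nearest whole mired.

+180 mireds

ln(t − 10) = (112 + 305.0) / 138.5 = 3.0108.
t − 10 = e^3.0108 = 20.304, so t = 30.304.
T = 100·t = 3030 K → 3000 K to the nearest 100 K.
M_estimate = 10⁶/3000 = 333.33; M_reference = 10⁶/6504 = 153.75.
ΔM = 333.33 − 153.75 = 179.58 → +180 mireds.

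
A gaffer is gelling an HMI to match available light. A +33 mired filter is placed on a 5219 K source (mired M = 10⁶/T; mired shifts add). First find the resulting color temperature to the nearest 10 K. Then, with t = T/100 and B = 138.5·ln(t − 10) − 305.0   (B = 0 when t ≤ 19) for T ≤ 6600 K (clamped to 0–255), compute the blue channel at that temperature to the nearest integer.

185

M_in = 10⁶/5219 = 191.61; M_out = 191.61 + (+33) = 224.61.
T_out = 10⁶/224.61 = 4452.2 K → 4450 K; t = 44.5.
B = 138.5·ln(44.5 − 10) − 305.0 = 138.5·ln 34.5 − 305.0 = 138.5·3.5410 − 305.0 = 185.423.
Rounded: 185.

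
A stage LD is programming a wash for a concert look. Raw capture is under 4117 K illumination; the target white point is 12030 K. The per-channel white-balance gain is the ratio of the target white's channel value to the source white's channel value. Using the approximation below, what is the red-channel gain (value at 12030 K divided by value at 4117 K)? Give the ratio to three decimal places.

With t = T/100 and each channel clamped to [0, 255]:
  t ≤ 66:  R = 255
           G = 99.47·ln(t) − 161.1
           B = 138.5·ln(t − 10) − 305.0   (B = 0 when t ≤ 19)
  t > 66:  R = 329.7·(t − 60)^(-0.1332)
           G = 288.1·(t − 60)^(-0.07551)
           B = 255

At 4117 K (t = 41.17):
  R = 255 by definition for t ≤ 66.
At 12030 K (t = 120.3):
  R = 329.7·(120.3 − 60)^(-0.1332) = 329.7·60.3^(-0.1332) = 329.7·0.57924 = 190.977.
Gain = 190.977 / 255.000 = 0.7489 → 0.749.

0.749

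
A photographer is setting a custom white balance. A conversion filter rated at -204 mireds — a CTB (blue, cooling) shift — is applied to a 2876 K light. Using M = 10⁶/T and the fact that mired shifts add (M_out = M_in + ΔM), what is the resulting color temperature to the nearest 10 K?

6960 K

M_in = 10⁶/2876 = 347.71 mireds.
M_out = 347.71 + (-204) = 143.71 mireds.
T_out = 10⁶/143.71 = 6958.7 K → 6960 K.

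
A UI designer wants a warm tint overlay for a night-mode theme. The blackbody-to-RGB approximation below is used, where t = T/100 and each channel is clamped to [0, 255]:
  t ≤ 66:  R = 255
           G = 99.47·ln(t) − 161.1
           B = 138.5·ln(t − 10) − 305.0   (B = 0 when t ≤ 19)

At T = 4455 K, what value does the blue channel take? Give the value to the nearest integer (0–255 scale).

186

t = 4455/100 = 44.55; the t ≤ 66 branch applies.
B = 138.5·ln(44.55 − 10) − 305.0 = 138.5·ln 34.55 − 305.0 = 138.5·3.5424 − 305.0 = 185.623.
Rounded: 186.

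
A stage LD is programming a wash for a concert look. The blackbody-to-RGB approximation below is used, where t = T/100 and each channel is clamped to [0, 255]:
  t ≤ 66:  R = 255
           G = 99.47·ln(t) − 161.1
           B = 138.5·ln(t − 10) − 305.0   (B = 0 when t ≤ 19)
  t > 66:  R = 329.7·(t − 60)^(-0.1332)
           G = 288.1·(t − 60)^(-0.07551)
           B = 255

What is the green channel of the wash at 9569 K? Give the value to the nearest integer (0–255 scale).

t = 9569/100 = 95.69; the t > 66 branch applies.
G = 288.1·(95.69 − 60)^(-0.07551) = 288.1·35.69^(-0.07551) = 288.1·0.76343 = 219.943.
Rounded: 220.

220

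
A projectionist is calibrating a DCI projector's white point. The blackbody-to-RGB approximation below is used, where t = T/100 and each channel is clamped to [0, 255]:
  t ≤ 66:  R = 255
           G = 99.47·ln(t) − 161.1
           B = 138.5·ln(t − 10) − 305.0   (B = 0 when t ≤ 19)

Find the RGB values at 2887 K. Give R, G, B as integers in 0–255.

R=255, G=173, B=102

t = 2887/100 = 28.87; the t ≤ 66 branch applies.
R = 255 by definition for t ≤ 66.
G = 99.47·ln 28.87 − 161.1 = 99.47·3.3628 − 161.1 = 173.398.
B = 138.5·ln(28.87 − 10) − 305.0 = 138.5·ln 18.87 − 305.0 = 138.5·2.9376 − 305.0 = 101.854.
Rounded: (255, 173, 102).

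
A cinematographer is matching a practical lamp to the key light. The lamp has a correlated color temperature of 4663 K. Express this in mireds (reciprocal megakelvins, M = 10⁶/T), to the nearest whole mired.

M = 10⁶ / 4663 = 214.454 → 214 mireds.

214 mireds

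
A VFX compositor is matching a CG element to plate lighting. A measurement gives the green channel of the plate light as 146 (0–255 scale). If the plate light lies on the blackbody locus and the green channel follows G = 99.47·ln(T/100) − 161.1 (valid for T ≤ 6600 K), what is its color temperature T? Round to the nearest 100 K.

2200 K

ln t = (146 + 161.1) / 99.47 = 3.0874.
t = e^3.0874 = 21.919.
T = 100·t = 2192 K → 2200 K to the nearest 100 K.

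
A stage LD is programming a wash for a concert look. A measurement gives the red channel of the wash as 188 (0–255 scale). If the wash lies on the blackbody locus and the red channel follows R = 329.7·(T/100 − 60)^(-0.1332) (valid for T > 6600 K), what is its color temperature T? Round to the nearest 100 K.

(t − 60)^(-0.1332) = 188/329.7 = 0.57022.
t − 60 = 0.57022^(1/-0.1332) = 0.57022^(-7.508) = 67.848, so t = 127.848.
T = 100·t = 12785 K → 12800 K to the nearest 100 K.

12800 K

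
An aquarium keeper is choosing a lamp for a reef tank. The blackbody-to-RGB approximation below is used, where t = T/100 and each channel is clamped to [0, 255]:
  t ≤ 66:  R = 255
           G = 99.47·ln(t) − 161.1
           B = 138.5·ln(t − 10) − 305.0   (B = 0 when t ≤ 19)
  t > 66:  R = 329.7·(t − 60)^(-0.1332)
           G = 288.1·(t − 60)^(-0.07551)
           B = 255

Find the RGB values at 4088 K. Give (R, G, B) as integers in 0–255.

(255, 208, 170)

t = 4088/100 = 40.88; the t ≤ 66 branch applies.
R = 255 by definition for t ≤ 66.
G = 99.47·ln 40.88 − 161.1 = 99.47·3.7106 − 161.1 = 207.997.
B = 138.5·ln(40.88 − 10) − 305.0 = 138.5·ln 30.88 − 305.0 = 138.5·3.4301 − 305.0 = 170.070.
Rounded: (255, 208, 170).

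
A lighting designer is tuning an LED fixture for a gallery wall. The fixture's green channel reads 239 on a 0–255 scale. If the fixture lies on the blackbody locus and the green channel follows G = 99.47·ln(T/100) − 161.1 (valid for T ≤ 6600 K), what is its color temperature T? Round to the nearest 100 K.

5600 K

ln t = (239 + 161.1) / 99.47 = 4.0223.
t = e^4.0223 = 55.830.
T = 100·t = 5583 K → 5600 K to the nearest 100 K.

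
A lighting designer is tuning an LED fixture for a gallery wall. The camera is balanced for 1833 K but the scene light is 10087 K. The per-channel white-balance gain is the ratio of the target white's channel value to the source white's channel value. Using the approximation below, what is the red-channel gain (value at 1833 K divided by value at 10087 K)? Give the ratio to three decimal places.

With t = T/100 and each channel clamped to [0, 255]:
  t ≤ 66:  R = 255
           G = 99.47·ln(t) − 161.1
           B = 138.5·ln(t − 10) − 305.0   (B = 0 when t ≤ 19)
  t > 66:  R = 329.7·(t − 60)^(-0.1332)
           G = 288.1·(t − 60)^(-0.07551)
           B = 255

At 10087 K (t = 100.87):
  R = 329.7·(100.87 − 60)^(-0.1332) = 329.7·40.87^(-0.1332) = 329.7·0.61004 = 201.131.
At 1833 K (t = 18.33):
  R = 255 by definition for t ≤ 66.
Gain = 255.000 / 201.131 = 1.2678 → 1.268.

1.268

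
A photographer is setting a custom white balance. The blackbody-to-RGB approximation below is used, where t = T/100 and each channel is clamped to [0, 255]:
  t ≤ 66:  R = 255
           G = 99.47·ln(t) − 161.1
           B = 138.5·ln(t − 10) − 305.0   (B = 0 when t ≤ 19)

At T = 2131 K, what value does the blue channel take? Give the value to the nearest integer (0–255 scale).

31

t = 2131/100 = 21.31; the t ≤ 66 branch applies.
B = 138.5·ln(21.31 − 10) − 305.0 = 138.5·ln 11.31 − 305.0 = 138.5·2.4257 − 305.0 = 30.958.
Rounded: 31.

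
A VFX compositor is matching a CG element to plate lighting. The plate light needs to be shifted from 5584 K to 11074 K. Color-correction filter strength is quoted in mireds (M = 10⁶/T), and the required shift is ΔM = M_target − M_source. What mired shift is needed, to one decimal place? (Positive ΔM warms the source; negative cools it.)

-88.8 mireds

M_source = 10⁶/5584 = 179.083; M_target = 10⁶/11074 = 90.302.
ΔM = 90.302 − 179.083 = -88.781 → -88.8 mireds, a cooling shift.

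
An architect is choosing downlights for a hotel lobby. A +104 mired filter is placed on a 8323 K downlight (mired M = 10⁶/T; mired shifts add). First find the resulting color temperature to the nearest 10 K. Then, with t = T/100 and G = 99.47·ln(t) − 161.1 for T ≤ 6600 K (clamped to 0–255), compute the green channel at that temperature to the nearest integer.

M_in = 10⁶/8323 = 120.15; M_out = 120.15 + (+104) = 224.15.
T_out = 10⁶/224.15 = 4461.3 K → 4460 K; t = 44.6.
G = 99.47·ln 44.6 − 161.1 = 99.47·3.7977 − 161.1 = 216.661.
Rounded: 217.

217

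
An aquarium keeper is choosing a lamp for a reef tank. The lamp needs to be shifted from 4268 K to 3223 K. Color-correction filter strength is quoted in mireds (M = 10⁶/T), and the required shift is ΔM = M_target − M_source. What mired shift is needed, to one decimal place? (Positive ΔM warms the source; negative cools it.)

M_source = 10⁶/4268 = 234.302; M_target = 10⁶/3223 = 310.270.
ΔM = 310.270 − 234.302 = 75.968 → +76.0 mireds, a warming shift.

+76.0 mireds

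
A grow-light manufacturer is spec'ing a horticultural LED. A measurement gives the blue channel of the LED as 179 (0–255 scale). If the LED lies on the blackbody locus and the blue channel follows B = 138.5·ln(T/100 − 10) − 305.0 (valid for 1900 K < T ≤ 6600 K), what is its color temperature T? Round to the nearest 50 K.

ln(t − 10) = (179 + 305.0) / 138.5 = 3.4946.
t − 10 = e^3.4946 = 32.937, so t = 42.937.
T = 100·t = 4294 K → 4300 K to the nearest 50 K.

4300 K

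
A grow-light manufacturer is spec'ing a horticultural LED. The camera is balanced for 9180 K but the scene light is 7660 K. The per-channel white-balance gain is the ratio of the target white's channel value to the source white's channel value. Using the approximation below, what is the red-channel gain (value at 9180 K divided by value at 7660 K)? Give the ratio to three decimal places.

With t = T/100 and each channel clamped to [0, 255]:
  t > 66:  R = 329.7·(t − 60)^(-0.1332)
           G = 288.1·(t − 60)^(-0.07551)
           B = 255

0.917

At 7660 K (t = 76.6):
  R = 329.7·(76.6 − 60)^(-0.1332) = 329.7·16.6^(-0.1332) = 329.7·0.68783 = 226.778.
At 9180 K (t = 91.8):
  R = 329.7·(91.8 − 60)^(-0.1332) = 329.7·31.8^(-0.1332) = 329.7·0.63078 = 207.968.
Gain = 207.968 / 226.778 = 0.9171 → 0.917.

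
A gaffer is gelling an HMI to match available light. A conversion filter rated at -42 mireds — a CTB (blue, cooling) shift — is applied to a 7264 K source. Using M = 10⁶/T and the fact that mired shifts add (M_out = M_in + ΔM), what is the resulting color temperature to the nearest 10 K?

M_in = 10⁶/7264 = 137.67 mireds.
M_out = 137.67 + (-42) = 95.67 mireds.
T_out = 10⁶/95.67 = 10453.1 K → 10450 K.

10450 K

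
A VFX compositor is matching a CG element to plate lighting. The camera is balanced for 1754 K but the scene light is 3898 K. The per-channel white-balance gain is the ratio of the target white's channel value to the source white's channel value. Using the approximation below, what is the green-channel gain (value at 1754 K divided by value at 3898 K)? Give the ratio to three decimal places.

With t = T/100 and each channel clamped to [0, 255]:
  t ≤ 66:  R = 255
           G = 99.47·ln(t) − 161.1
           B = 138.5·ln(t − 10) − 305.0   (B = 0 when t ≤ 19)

At 3898 K (t = 38.98):
  G = 99.47·ln 38.98 − 161.1 = 99.47·3.6630 − 161.1 = 203.263.
At 1754 K (t = 17.54):
  G = 99.47·ln 17.54 − 161.1 = 99.47·2.8645 − 161.1 = 123.830.
Gain = 123.830 / 203.263 = 0.6092 → 0.609.

0.609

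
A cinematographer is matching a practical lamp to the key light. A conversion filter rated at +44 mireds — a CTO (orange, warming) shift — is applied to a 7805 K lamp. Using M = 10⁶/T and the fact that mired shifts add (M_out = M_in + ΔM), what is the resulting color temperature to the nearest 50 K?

M_in = 10⁶/7805 = 128.12 mireds.
M_out = 128.12 + (+44) = 172.12 mireds.
T_out = 10⁶/172.12 = 5809.8 K → 5800 K.

5800 K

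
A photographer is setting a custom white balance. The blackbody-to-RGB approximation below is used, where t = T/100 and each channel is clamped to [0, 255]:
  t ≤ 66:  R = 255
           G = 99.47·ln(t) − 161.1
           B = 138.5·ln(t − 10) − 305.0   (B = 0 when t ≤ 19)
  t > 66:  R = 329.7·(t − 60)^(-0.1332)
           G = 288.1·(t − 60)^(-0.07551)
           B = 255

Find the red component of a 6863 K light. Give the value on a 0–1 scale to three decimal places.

t = 6863/100 = 68.63; the t > 66 branch applies.
R = 329.7·(68.63 − 60)^(-0.1332) = 329.7·8.63^(-0.1332) = 329.7·0.75045 = 247.424.
On a 0–1 scale: 247.424/255 = 0.9703 → 0.970.

0.970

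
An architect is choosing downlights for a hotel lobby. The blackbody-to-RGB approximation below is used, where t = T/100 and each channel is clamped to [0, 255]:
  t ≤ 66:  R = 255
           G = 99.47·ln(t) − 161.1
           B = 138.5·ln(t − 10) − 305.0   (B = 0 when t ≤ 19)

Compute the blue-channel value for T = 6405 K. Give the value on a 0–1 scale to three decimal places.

t = 6405/100 = 64.05; the t ≤ 66 branch applies.
B = 138.5·ln(64.05 − 10) − 305.0 = 138.5·ln 54.05 − 305.0 = 138.5·3.9899 − 305.0 = 247.602.
On a 0–1 scale: 247.602/255 = 0.9710 → 0.971.

0.971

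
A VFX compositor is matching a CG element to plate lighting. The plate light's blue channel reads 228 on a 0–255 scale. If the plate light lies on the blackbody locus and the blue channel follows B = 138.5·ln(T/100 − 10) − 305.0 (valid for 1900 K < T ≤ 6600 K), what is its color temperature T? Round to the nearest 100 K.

ln(t − 10) = (228 + 305.0) / 138.5 = 3.8484.
t − 10 = e^3.8484 = 46.917, so t = 56.917.
T = 100·t = 5692 K → 5700 K to the nearest 100 K.

5700 K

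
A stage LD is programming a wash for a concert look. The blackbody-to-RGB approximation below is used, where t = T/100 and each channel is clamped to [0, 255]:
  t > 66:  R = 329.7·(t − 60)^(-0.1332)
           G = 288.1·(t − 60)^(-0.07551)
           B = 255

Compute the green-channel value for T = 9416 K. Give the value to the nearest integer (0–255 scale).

t = 9416/100 = 94.16; the t > 66 branch applies.
G = 288.1·(94.16 − 60)^(-0.07551) = 288.1·34.16^(-0.07551) = 288.1·0.76596 = 220.672.
Rounded: 221.

221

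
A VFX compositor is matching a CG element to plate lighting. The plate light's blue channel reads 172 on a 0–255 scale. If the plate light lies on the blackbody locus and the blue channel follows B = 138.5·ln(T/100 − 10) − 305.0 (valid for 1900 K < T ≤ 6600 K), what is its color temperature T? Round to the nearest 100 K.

4100 K

ln(t − 10) = (172 + 305.0) / 138.5 = 3.4440.
t − 10 = e^3.4440 = 31.313, so t = 41.313.
T = 100·t = 4131 K → 4100 K to the nearest 100 K.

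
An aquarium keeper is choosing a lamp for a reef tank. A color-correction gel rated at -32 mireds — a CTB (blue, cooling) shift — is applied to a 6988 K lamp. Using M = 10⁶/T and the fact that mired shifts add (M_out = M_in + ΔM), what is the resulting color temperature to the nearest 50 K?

M_in = 10⁶/6988 = 143.10 mireds.
M_out = 143.10 + (-32) = 111.10 mireds.
T_out = 10⁶/111.10 = 9000.7 K → 9000 K.

9000 K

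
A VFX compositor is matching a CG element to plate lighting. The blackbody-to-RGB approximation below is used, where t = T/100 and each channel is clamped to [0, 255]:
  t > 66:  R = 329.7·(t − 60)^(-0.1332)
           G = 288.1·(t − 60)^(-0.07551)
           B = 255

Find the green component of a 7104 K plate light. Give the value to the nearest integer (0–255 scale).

240

t = 7104/100 = 71.04; the t > 66 branch applies.
G = 288.1·(71.04 − 60)^(-0.07551) = 288.1·11.04^(-0.07551) = 288.1·0.83415 = 240.319.
Rounded: 240.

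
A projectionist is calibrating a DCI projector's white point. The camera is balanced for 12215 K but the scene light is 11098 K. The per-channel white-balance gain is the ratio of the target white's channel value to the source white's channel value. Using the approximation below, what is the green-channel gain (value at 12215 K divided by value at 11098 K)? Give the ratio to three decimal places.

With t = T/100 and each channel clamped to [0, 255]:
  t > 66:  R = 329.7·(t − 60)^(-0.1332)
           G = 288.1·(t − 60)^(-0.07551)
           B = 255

At 11098 K (t = 110.98):
  G = 288.1·(110.98 − 60)^(-0.07551) = 288.1·50.98^(-0.07551) = 288.1·0.74315 = 214.100.
At 12215 K (t = 122.15):
  G = 288.1·(122.15 − 60)^(-0.07551) = 288.1·62.15^(-0.07551) = 288.1·0.73211 = 210.921.
Gain = 210.921 / 214.100 = 0.9852 → 0.985.

0.985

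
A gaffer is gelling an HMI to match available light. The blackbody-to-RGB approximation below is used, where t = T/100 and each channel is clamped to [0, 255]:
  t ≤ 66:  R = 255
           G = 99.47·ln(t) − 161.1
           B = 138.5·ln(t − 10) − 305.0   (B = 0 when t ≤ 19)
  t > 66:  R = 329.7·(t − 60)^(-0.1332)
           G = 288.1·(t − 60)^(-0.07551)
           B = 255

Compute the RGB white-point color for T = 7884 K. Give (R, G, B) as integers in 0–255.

(223, 231, 255)

t = 7884/100 = 78.84; the t > 66 branch applies.
R = 329.7·(78.84 − 60)^(-0.1332) = 329.7·18.84^(-0.1332) = 329.7·0.67633 = 222.986.
G = 288.1·(78.84 − 60)^(-0.07551) = 288.1·18.84^(-0.07551) = 288.1·0.80116 = 230.814.
B = 255 by definition for t > 66.
Rounded: (223, 231, 255).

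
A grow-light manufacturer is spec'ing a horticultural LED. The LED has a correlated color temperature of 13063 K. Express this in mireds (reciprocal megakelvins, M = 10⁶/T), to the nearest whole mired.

M = 10⁶ / 13063 = 76.552 → 77 mireds.

77 mireds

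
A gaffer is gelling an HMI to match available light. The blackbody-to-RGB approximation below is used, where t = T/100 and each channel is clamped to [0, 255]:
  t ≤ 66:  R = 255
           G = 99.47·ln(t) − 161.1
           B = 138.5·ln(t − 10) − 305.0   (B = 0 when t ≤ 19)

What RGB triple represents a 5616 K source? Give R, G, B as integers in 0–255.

t = 5616/100 = 56.16; the t ≤ 66 branch applies.
R = 255 by definition for t ≤ 66.
G = 99.47·ln 56.16 − 161.1 = 99.47·4.0282 − 161.1 = 239.586.
B = 138.5·ln(56.16 − 10) − 305.0 = 138.5·ln 46.16 − 305.0 = 138.5·3.8321 − 305.0 = 225.748.
Rounded: (255, 240, 226).

R=255, G=240, B=226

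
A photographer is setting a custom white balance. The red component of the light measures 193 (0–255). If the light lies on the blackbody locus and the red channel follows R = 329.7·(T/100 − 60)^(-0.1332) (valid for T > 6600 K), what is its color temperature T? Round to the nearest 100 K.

11600 K

(t − 60)^(-0.1332) = 193/329.7 = 0.58538.
t − 60 = 0.58538^(1/-0.1332) = 0.58538^(-7.508) = 55.713, so t = 115.713.
T = 100·t = 11571 K → 11600 K to the nearest 100 K.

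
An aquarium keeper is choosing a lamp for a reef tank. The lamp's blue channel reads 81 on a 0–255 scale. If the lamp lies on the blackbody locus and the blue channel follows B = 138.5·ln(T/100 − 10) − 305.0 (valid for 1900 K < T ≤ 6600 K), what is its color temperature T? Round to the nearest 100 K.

ln(t − 10) = (81 + 305.0) / 138.5 = 2.7870.
t − 10 = e^2.7870 = 16.232, so t = 26.232.
T = 100·t = 2623 K → 2600 K to the nearest 100 K.

2600 K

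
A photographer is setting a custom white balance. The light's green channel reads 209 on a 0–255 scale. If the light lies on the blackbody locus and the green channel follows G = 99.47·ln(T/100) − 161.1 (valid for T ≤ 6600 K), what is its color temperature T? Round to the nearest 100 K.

4100 K

ln t = (209 + 161.1) / 99.47 = 3.7207.
t = e^3.7207 = 41.294.
T = 100·t = 4129 K → 4100 K to the nearest 100 K.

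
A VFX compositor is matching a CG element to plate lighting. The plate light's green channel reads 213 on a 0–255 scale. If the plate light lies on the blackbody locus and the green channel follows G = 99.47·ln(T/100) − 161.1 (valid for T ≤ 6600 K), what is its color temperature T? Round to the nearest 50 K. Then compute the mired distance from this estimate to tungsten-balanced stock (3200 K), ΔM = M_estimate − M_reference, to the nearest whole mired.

ln t = (213 + 161.1) / 99.47 = 3.7609.
t = e^3.7609 = 42.989.
T = 100·t = 4299 K → 4300 K to the nearest 50 K.
M_estimate = 10⁶/4300 = 232.56; M_reference = 10⁶/3200 = 312.50.
ΔM = 232.56 − 312.50 = -79.94 → -80 mireds.

-80 mireds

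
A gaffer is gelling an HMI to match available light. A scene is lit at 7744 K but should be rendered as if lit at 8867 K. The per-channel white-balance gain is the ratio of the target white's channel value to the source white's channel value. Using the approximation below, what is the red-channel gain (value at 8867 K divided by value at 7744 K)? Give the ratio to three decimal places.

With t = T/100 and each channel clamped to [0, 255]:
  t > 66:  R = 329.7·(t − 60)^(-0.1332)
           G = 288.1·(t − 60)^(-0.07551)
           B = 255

0.936

At 7744 K (t = 77.44):
  R = 329.7·(77.44 − 60)^(-0.1332) = 329.7·17.44^(-0.1332) = 329.7·0.68332 = 225.292.
At 8867 K (t = 88.67):
  R = 329.7·(88.67 − 60)^(-0.1332) = 329.7·28.67^(-0.1332) = 329.7·0.63954 = 210.858.
Gain = 210.858 / 225.292 = 0.9359 → 0.936.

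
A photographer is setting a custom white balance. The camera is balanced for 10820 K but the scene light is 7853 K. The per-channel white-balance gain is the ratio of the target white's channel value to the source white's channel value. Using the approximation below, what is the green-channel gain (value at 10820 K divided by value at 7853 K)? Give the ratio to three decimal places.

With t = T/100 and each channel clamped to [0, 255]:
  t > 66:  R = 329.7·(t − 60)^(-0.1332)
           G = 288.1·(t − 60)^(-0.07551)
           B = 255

0.930

At 7853 K (t = 78.53):
  G = 288.1·(78.53 − 60)^(-0.07551) = 288.1·18.53^(-0.07551) = 288.1·0.80216 = 231.103.
At 10820 K (t = 108.2):
  G = 288.1·(108.2 − 60)^(-0.07551) = 288.1·48.2^(-0.07551) = 288.1·0.74630 = 215.009.
Gain = 215.009 / 231.103 = 0.9304 → 0.930.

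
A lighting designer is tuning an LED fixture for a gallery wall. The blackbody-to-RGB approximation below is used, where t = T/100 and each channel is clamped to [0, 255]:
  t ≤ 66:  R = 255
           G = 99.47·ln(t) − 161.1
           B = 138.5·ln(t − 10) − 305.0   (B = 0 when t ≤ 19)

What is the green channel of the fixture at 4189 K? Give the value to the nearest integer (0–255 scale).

t = 4189/100 = 41.89; the t ≤ 66 branch applies.
G = 99.47·ln 41.89 − 161.1 = 99.47·3.7350 − 161.1 = 210.425.
Rounded: 210.

210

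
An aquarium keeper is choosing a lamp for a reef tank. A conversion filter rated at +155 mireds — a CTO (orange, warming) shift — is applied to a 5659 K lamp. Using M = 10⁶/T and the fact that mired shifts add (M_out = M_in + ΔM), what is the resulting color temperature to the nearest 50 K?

M_in = 10⁶/5659 = 176.71 mireds.
M_out = 176.71 + (+155) = 331.71 mireds.
T_out = 10⁶/331.71 = 3014.7 K → 3000 K.

3000 K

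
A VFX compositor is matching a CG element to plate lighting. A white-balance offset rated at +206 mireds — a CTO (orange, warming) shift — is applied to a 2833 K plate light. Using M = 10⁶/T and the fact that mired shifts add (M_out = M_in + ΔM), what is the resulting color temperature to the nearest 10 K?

M_in = 10⁶/2833 = 352.98 mireds.
M_out = 352.98 + (+206) = 558.98 mireds.
T_out = 10⁶/558.98 = 1789.0 K → 1790 K.

1790 K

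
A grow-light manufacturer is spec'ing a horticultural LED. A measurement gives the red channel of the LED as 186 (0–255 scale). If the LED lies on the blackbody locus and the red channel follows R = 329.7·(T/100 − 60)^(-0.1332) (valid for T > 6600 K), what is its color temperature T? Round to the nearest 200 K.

13400 K

(t − 60)^(-0.1332) = 186/329.7 = 0.56415.
t − 60 = 0.56415^(1/-0.1332) = 0.56415^(-7.508) = 73.521, so t = 133.521.
T = 100·t = 13352 K → 13400 K to the nearest 200 K.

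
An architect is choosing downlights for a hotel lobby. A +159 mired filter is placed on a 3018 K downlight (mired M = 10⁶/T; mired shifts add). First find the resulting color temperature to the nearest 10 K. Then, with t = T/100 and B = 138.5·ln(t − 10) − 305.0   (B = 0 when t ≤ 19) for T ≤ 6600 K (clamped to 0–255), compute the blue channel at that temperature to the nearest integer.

19

M_in = 10⁶/3018 = 331.35; M_out = 331.35 + (+159) = 490.35.
T_out = 10⁶/490.35 = 2039.4 K → 2040 K; t = 20.4.
B = 138.5·ln(20.4 − 10) − 305.0 = 138.5·ln 10.4 − 305.0 = 138.5·2.3418 − 305.0 = 19.340.
Rounded: 19.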